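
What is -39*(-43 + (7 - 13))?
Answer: 1911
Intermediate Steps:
-39*(-43 + (7 - 13)) = -39*(-43 - 6) = -39*(-49) = 1911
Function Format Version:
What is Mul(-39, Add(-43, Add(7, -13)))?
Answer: 1911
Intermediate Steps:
Mul(-39, Add(-43, Add(7, -13))) = Mul(-39, Add(-43, -6)) = Mul(-39, -49) = 1911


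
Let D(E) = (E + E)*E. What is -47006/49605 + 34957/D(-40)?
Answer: 316724557/31747200 ≈ 9.9765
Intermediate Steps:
D(E) = 2*E² (D(E) = (2*E)*E = 2*E²)
-47006/49605 + 34957/D(-40) = -47006/49605 + 34957/((2*(-40)²)) = -47006*1/49605 + 34957/((2*1600)) = -47006/49605 + 34957/3200 = 316724557/31747200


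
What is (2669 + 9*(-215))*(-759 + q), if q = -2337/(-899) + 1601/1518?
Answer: -378306085691/682341 ≈ -5.5442e+5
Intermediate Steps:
q = 4986865/1364682 (q = -2337*(-1/899) + 1601*(1/1518) = 2337/899 + 1601/1518 = 4986865/1364682 ≈ 3.6542)
(2669 + 9*(-215))*(-759 + q) = (2669 + 9*(-215))*(-759 + 4986865/1364682) = (2669 - 1935)*(-1030806773/1364682) = 734*(-1030806773/1364682) = -378306085691/682341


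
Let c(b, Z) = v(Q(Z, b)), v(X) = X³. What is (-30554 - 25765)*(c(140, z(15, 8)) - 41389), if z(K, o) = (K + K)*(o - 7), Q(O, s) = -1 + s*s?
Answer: -423991032443393790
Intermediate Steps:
Q(O, s) = -1 + s²
z(K, o) = 2*K*(-7 + o) (z(K, o) = (2*K)*(-7 + o) = 2*K*(-7 + o))
c(b, Z) = (-1 + b²)³
(-30554 - 25765)*(c(140, z(15, 8)) - 41389) = (-30554 - 25765)*((-1 + 140²)³ - 41389) = -56319*((-1 + 19600)³ - 41389) = -56319*(19599³ - 41389) = -56319*(7528383578799 - 41389) = -56319*7528383537410 = -423991032443393790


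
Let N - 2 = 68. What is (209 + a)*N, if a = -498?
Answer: -20230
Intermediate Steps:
N = 70 (N = 2 + 68 = 70)
(209 + a)*N = (209 - 498)*70 = -289*70 = -20230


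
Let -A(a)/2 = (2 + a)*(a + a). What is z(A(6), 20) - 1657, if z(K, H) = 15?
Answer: -1642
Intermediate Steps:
A(a) = -4*a*(2 + a) (A(a) = -2*(2 + a)*(a + a) = -2*(2 + a)*2*a = -4*a*(2 + a))
z(A(6), 20) - 1657 = 15 - 1657 = -1642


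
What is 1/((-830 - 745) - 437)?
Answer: -1/2012 ≈ -0.00049702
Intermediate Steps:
1/((-830 - 745) - 437) = 1/(-1575 - 437) = 1/(-2012) = -1/2012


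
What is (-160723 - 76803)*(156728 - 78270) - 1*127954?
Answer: -18635942862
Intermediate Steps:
(-160723 - 76803)*(156728 - 78270) - 1*127954 = -237526*78458 - 127954 = -18635814908 - 127954 = -18635942862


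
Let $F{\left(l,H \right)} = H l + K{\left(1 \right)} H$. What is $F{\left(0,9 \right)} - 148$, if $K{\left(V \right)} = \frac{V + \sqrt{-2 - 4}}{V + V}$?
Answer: $- \frac{287}{2} + \frac{9 i \sqrt{6}}{2} \approx -143.5 + 11.023 i$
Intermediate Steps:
$K{\left(V \right)} = \frac{V + i \sqrt{6}}{2 V}$ ($K{\left(V \right)} = \frac{V + \sqrt{-6}}{2 V} = \left(V + i \sqrt{6}\right) \frac{1}{2 V} = \frac{V + i \sqrt{6}}{2 V}$)
$F{\left(l,H \right)} = H l + H \left(\frac{1}{2} + \frac{i \sqrt{6}}{2}\right)$ ($F{\left(l,H \right)} = H l + \frac{1 + i \sqrt{6}}{2 \cdot 1} H = H l + \frac{1}{2} \cdot 1 \left(1 + i \sqrt{6}\right) H = H l + \left(\frac{1}{2} + \frac{i \sqrt{6}}{2}\right) H = H l + H \left(\frac{1}{2} + \frac{i \sqrt{6}}{2}\right)$)
$F{\left(0,9 \right)} - 148 = \frac{1}{2} \cdot 9 \left(1 + 2 \cdot 0 + i \sqrt{6}\right) - 148 = \frac{1}{2} \cdot 9 \left(1 + 0 + i \sqrt{6}\right) - 148 = \frac{1}{2} \cdot 9 \left(1 + i \sqrt{6}\right) - 148 = \left(\frac{9}{2} + \frac{9 i \sqrt{6}}{2}\right) - 148 = - \frac{287}{2} + \frac{9 i \sqrt{6}}{2}$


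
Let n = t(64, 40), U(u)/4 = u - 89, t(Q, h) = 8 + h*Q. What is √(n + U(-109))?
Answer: 4*√111 ≈ 42.143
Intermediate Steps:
t(Q, h) = 8 + Q*h
U(u) = -356 + 4*u (U(u) = 4*(u - 89) = 4*(-89 + u) = -356 + 4*u)
n = 2568 (n = 8 + 64*40 = 8 + 2560 = 2568)
√(n + U(-109)) = √(2568 + (-356 + 4*(-109))) = √(2568 + (-356 - 436)) = √(2568 - 792) = √1776 = 4*√111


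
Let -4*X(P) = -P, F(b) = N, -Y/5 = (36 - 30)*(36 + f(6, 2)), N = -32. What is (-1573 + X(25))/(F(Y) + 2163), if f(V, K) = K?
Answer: -6267/8524 ≈ -0.73522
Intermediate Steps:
Y = -1140 (Y = -5*(36 - 30)*(36 + 2) = -30*38 = -5*228 = -1140)
F(b) = -32
X(P) = P/4 (X(P) = -(-1)*P/4 = P/4)
(-1573 + X(25))/(F(Y) + 2163) = (-1573 + (¼)*25)/(-32 + 2163) = (-1573 + 25/4)/2131 = -6267/4*1/2131 = -6267/8524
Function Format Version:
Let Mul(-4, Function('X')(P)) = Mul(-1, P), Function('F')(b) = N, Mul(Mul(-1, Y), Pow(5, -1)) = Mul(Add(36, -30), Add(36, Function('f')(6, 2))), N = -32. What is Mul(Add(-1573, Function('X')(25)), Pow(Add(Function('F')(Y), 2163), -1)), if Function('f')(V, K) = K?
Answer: Rational(-6267, 8524) ≈ -0.73522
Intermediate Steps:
Y = -1140 (Y = Mul(-5, Mul(Add(36, -30), Add(36, 2))) = Mul(-5, Mul(6, 38)) = Mul(-5, 228) = -1140)
Function('F')(b) = -32
Function('X')(P) = Mul(Rational(1, 4), P) (Function('X')(P) = Mul(Rational(-1, 4), Mul(-1, P)) = Mul(Rational(1, 4), P))
Mul(Add(-1573, Function('X')(25)), Pow(Add(Function('F')(Y), 2163), -1)) = Mul(Add(-1573, Mul(Rational(1, 4), 25)), Pow(Add(-32, 2163), -1)) = Mul(Add(-1573, Rational(25, 4)), Pow(2131, -1)) = Mul(Rational(-6267, 4), Rational(1, 2131)) = Rational(-6267, 8524)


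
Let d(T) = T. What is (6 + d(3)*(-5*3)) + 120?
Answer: 81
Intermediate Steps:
(6 + d(3)*(-5*3)) + 120 = (6 + 3*(-5*3)) + 120 = (6 + 3*(-15)) + 120 = (6 - 45) + 120 = -39 + 120 = 81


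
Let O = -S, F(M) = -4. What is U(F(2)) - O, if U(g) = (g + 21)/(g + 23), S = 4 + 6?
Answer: 207/19 ≈ 10.895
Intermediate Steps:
S = 10
U(g) = (21 + g)/(23 + g)
O = -10 (O = -1*10 = -10)
U(F(2)) - O = (21 - 4)/(23 - 4) - 1*(-10) = 17/19 + 10 = 207/19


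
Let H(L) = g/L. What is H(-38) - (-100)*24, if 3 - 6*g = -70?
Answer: 547127/228 ≈ 2399.7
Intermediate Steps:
g = 73/6 (g = ½ - ⅙*(-70) = ½ + 35/3 = 73/6 ≈ 12.167)
H(L) = 73/(6*L)
H(-38) - (-100)*24 = (73/6)/(-38) - (-100)*24 = (73/6)*(-1/38) - 1*(-2400) = -73/228 + 2400 = 547127/228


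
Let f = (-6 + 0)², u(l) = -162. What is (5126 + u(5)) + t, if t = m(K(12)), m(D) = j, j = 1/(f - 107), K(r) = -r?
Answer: 352443/71 ≈ 4964.0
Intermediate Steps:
f = 36 (f = (-6)² = 36)
j = -1/71 (j = 1/(36 - 107) = 1/(-71) = -1/71 ≈ -0.014085)
m(D) = -1/71
t = -1/71 ≈ -0.014085
(5126 + u(5)) + t = (5126 - 162) - 1/71 = 4964 - 1/71 = 352443/71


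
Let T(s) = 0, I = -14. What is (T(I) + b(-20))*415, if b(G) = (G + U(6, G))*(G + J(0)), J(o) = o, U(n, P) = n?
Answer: 116200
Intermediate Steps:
b(G) = G*(6 + G) (b(G) = (G + 6)*(G + 0) = (6 + G)*G = G*(6 + G))
(T(I) + b(-20))*415 = (0 - 20*(6 - 20))*415 = (0 - 20*(-14))*415 = (0 + 280)*415 = 280*415 = 116200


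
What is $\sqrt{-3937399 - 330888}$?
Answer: $i \sqrt{4268287} \approx 2066.0 i$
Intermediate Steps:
$\sqrt{-3937399 - 330888} = \sqrt{-4268287} = i \sqrt{4268287}$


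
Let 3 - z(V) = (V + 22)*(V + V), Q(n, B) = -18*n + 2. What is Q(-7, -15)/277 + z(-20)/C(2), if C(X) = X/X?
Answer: 23119/277 ≈ 83.462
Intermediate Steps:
Q(n, B) = 2 - 18*n
z(V) = 3 - 2*V*(22 + V) (z(V) = 3 - (V + 22)*(V + V) = 3 - (22 + V)*2*V = 3 - 2*V*(22 + V))
C(X) = 1
Q(-7, -15)/277 + z(-20)/C(2) = (2 - 18*(-7))/277 + (3 - 44*(-20) - 2*(-20)²)/1 = (2 + 126)*(1/277) + (3 + 880 - 2*400)*1 = 128*(1/277) + (3 + 880 - 800)*1 = 128/277 + 83*1 = 128/277 + 83 = 23119/277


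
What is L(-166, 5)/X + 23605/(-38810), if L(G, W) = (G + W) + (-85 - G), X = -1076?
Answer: -1114709/2087978 ≈ -0.53387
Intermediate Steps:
L(G, W) = -85 + W
L(-166, 5)/X + 23605/(-38810) = (-85 + 5)/(-1076) + 23605/(-38810) = -80*(-1/1076) + 23605*(-1/38810) = 20/269 - 4721/7762 = -1114709/2087978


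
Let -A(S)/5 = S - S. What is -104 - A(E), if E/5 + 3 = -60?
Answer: -104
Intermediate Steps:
E = -315 (E = -15 + 5*(-60) = -15 - 300 = -315)
A(S) = 0 (A(S) = -5*(S - S) = -5*0 = 0)
-104 - A(E) = -104 - 1*0 = -104 + 0 = -104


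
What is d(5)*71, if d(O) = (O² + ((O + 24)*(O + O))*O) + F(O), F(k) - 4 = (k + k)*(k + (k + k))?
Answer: 115659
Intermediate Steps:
F(k) = 4 + 6*k² (F(k) = 4 + (k + k)*(k + (k + k)) = 4 + (2*k)*(k + 2*k) = 4 + (2*k)*(3*k) = 4 + 6*k²)
d(O) = 4 + 7*O² + 2*O²*(24 + O) (d(O) = (O² + ((O + 24)*(O + O))*O) + (4 + 6*O²) = (O² + ((24 + O)*(2*O))*O) + (4 + 6*O²) = (O² + (2*O*(24 + O))*O) + (4 + 6*O²) = (O² + 2*O²*(24 + O)) + (4 + 6*O²) = 4 + 7*O² + 2*O²*(24 + O))
d(5)*71 = (4 + 2*5³ + 55*5²)*71 = (4 + 2*125 + 55*25)*71 = (4 + 250 + 1375)*71 = 1629*71 = 115659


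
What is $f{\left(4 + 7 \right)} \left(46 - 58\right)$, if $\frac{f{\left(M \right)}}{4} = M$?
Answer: $-528$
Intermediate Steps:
$f{\left(M \right)} = 4 M$
$f{\left(4 + 7 \right)} \left(46 - 58\right) = 4 \left(4 + 7\right) \left(46 - 58\right) = 4 \cdot 11 \left(-12\right) = 44 \left(-12\right) = -528$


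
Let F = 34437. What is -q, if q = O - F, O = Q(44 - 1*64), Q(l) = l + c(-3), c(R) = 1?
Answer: 34456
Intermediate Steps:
Q(l) = 1 + l (Q(l) = l + 1 = 1 + l)
O = -19 (O = 1 + (44 - 1*64) = 1 + (44 - 64) = 1 - 20 = -19)
q = -34456 (q = -19 - 1*34437 = -19 - 34437 = -34456)
-q = -1*(-34456) = 34456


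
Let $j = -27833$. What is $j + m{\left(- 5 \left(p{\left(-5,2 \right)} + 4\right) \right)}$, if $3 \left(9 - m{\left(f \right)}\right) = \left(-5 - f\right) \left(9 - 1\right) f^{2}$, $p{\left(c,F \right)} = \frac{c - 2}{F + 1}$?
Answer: $- \frac{2303744}{81} \approx -28441.0$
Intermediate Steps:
$p{\left(c,F \right)} = \frac{-2 + c}{1 + F}$
$m{\left(f \right)} = 9 - \frac{f^{2} \left(-40 - 8 f\right)}{3}$ ($m{\left(f \right)} = 9 - \frac{\left(-5 - f\right) \left(9 - 1\right) f^{2}}{3} = 9 - \frac{\left(-5 - f\right) 8 f^{2}}{3} = 9 - \frac{\left(-40 - 8 f\right) f^{2}}{3} = 9 - \frac{f^{2} \left(-40 - 8 f\right)}{3}$)
$j + m{\left(- 5 \left(p{\left(-5,2 \right)} + 4\right) \right)} = -27833 + \left(9 + \frac{8 \left(- 5 \left(\frac{-2 - 5}{1 + 2} + 4\right)\right)^{3}}{3} + \frac{40 \left(- 5 \left(\frac{-2 - 5}{1 + 2} + 4\right)\right)^{2}}{3}\right) = -27833 + \left(9 + \frac{8 \left(- 5 \left(\frac{1}{3} \left(-7\right) + 4\right)\right)^{3}}{3} + \frac{40 \left(- 5 \left(\frac{1}{3} \left(-7\right) + 4\right)\right)^{2}}{3}\right) = -27833 + \left(9 + \frac{8 \left(- 5 \left(- \frac{7}{3} + 4\right)\right)^{3}}{3} + \frac{40 \left(- 5 \left(- \frac{7}{3} + 4\right)\right)^{2}}{3}\right) = -27833 + \left(9 + \frac{8 \left(\left(-5\right) \frac{5}{3}\right)^{3}}{3} + \frac{40 \left(\left(-5\right) \frac{5}{3}\right)^{2}}{3}\right) = -27833 + \left(9 + \frac{8 \left(- \frac{25}{3}\right)^{3}}{3} + \frac{40 \left(- \frac{25}{3}\right)^{2}}{3}\right) = -27833 + \left(9 + \frac{8}{3} \left(- \frac{15625}{27}\right) + \frac{40}{3} \cdot \frac{625}{9}\right) = -27833 + \left(9 - \frac{125000}{81} + \frac{25000}{27}\right) = -27833 - \frac{49271}{81} = - \frac{2303744}{81}$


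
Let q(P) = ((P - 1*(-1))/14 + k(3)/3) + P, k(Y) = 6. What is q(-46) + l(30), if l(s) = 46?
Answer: -17/14 ≈ -1.2143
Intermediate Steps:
q(P) = 29/14 + 15*P/14 (q(P) = ((P - 1*(-1))/14 + 6/3) + P = ((P + 1)*(1/14) + 6*(1/3)) + P = ((1 + P)*(1/14) + 2) + P = ((1/14 + P/14) + 2) + P = (29/14 + P/14) + P = 29/14 + 15*P/14)
q(-46) + l(30) = (29/14 + (15/14)*(-46)) + 46 = (29/14 - 345/7) + 46 = -661/14 + 46 = -17/14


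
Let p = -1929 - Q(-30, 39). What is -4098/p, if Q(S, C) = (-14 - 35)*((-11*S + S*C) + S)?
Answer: 1366/14853 ≈ 0.091968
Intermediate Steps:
Q(S, C) = 490*S - 49*C*S (Q(S, C) = -49*((-11*S + C*S) + S) = -49*(-10*S + C*S) = 490*S - 49*C*S)
p = -44559 (p = -1929 - 49*(-30)*(10 - 1*39) = -1929 - 49*(-30)*(10 - 39) = -1929 - 49*(-30)*(-29) = -1929 - 1*42630 = -1929 - 42630 = -44559)
-4098/p = -4098/(-44559) = -4098*(-1/44559) = 1366/14853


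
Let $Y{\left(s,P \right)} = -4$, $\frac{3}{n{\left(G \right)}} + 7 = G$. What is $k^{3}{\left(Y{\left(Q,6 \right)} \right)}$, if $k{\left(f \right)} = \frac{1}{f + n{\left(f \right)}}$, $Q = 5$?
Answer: $- \frac{1331}{103823} \approx -0.01282$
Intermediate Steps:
$n{\left(G \right)} = \frac{3}{-7 + G}$
$k{\left(f \right)} = \frac{1}{f + \frac{3}{-7 + f}}$
$k^{3}{\left(Y{\left(Q,6 \right)} \right)} = \left(\frac{-7 - 4}{3 - 4 \left(-7 - 4\right)}\right)^{3} = \left(\frac{1}{3 - -44} \left(-11\right)\right)^{3} = \left(\frac{1}{3 + 44} \left(-11\right)\right)^{3} = \left(\frac{1}{47} \left(-11\right)\right)^{3} = \left(- \frac{11}{47}\right)^{3} = - \frac{1331}{103823}$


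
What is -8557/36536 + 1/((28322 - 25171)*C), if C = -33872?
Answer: -114161799605/487438979024 ≈ -0.23421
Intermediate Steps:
-8557/36536 + 1/((28322 - 25171)*C) = -8557/36536 + 1/((28322 - 25171)*(-33872)) = -8557*1/36536 - 1/33872/3151 = -8557/36536 + (1/3151)*(-1/33872) = -8557/36536 - 1/106730672 = -114161799605/487438979024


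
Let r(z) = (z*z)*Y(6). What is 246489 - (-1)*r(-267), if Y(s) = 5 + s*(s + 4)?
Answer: 4880274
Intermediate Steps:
Y(s) = 5 + s*(4 + s)
r(z) = 65*z² (r(z) = (z*z)*(5 + 6² + 4*6) = z²*(5 + 36 + 24) = z²*65 = 65*z²)
246489 - (-1)*r(-267) = 246489 - (-1)*65*(-267)² = 246489 - (-1)*65*71289 = 246489 - (-1)*4633785 = 246489 - 1*(-4633785) = 246489 + 4633785 = 4880274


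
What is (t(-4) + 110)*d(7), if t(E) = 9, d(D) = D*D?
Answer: 5831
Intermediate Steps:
d(D) = D²
(t(-4) + 110)*d(7) = (9 + 110)*7² = 119*49 = 5831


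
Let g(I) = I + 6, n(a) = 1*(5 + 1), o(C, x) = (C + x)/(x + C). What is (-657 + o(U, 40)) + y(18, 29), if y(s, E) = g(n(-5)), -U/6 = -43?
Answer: -644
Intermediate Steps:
U = 258 (U = -6*(-43) = 258)
o(C, x) = 1 (o(C, x) = (C + x)/(C + x) = 1)
n(a) = 6 (n(a) = 1*6 = 6)
g(I) = 6 + I
y(s, E) = 12 (y(s, E) = 6 + 6 = 12)
(-657 + o(U, 40)) + y(18, 29) = (-657 + 1) + 12 = -656 + 12 = -644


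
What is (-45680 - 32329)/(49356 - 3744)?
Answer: -26003/15204 ≈ -1.7103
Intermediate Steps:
(-45680 - 32329)/(49356 - 3744) = -78009/45612 = -78009*1/45612 = -26003/15204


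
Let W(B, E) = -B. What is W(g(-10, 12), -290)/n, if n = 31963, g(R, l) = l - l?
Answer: 0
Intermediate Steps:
g(R, l) = 0
W(g(-10, 12), -290)/n = -1*0/31963 = 0*(1/31963) = 0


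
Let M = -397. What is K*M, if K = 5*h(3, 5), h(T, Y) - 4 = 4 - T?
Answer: -9925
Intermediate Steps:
h(T, Y) = 8 - T (h(T, Y) = 4 + (4 - T) = 8 - T)
K = 25 (K = 5*(8 - 1*3) = 5*(8 - 3) = 5*5 = 25)
K*M = 25*(-397) = -9925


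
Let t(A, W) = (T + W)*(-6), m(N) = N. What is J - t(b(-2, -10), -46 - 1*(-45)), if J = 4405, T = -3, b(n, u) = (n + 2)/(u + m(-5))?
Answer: 4381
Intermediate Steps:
b(n, u) = (2 + n)/(-5 + u) (b(n, u) = (n + 2)/(u - 5) = (2 + n)/(-5 + u))
t(A, W) = 18 - 6*W (t(A, W) = (-3 + W)*(-6) = 18 - 6*W)
J - t(b(-2, -10), -46 - 1*(-45)) = 4405 - (18 - 6*(-46 - 1*(-45))) = 4405 - (18 - 6*(-46 + 45)) = 4405 - (18 - 6*(-1)) = 4405 - (18 + 6) = 4405 - 1*24 = 4405 - 24 = 4381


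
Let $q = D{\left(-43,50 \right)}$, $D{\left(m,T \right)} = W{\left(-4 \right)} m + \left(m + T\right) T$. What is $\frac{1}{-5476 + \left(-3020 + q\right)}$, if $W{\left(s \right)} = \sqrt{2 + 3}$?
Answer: $- \frac{8146}{66348071} + \frac{43 \sqrt{5}}{66348071} \approx -0.00012133$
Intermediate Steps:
$W{\left(s \right)} = \sqrt{5}$
$D{\left(m,T \right)} = T \left(T + m\right) + m \sqrt{5}$ ($D{\left(m,T \right)} = \sqrt{5} m + \left(m + T\right) T = m \sqrt{5} + \left(T + m\right) T = m \sqrt{5} + T \left(T + m\right) = T \left(T + m\right) + m \sqrt{5}$)
$q = 350 - 43 \sqrt{5}$ ($q = 50^{2} + 50 \left(-43\right) - 43 \sqrt{5} = 2500 - 2150 - 43 \sqrt{5} = 350 - 43 \sqrt{5} \approx 253.85$)
$\frac{1}{-5476 + \left(-3020 + q\right)} = \frac{1}{-5476 - \left(2670 + 43 \sqrt{5}\right)} = \frac{1}{-8146 - 43 \sqrt{5}}$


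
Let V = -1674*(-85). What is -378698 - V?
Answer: -520988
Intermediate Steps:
V = 142290
-378698 - V = -378698 - 1*142290 = -378698 - 142290 = -520988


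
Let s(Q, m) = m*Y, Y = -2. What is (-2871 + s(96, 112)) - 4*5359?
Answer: -24531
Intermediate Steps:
s(Q, m) = -2*m (s(Q, m) = m*(-2) = -2*m)
(-2871 + s(96, 112)) - 4*5359 = (-2871 - 2*112) - 4*5359 = (-2871 - 224) - 21436 = -3095 - 21436 = -24531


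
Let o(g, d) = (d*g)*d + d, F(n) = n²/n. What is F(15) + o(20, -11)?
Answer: 2424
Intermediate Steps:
F(n) = n
o(g, d) = d + g*d² (o(g, d) = g*d² + d = d + g*d²)
F(15) + o(20, -11) = 15 - 11*(1 - 11*20) = 15 - 11*(1 - 220) = 15 - 11*(-219) = 15 + 2409 = 2424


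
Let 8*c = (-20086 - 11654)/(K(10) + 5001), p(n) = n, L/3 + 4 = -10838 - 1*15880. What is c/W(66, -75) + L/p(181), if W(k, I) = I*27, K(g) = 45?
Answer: -109219665971/246598020 ≈ -442.91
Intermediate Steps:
L = -80166 (L = -12 + 3*(-10838 - 1*15880) = -12 + 3*(-10838 - 15880) = -12 + 3*(-26718) = -12 - 80154 = -80166)
W(k, I) = 27*I
c = -2645/3364 (c = ((-20086 - 11654)/(45 + 5001))/8 = (-31740/5046)/8 = (-31740*1/5046)/8 = (1/8)*(-5290/841) = -2645/3364 ≈ -0.78627)
c/W(66, -75) + L/p(181) = -2645/(3364*(27*(-75))) - 80166/181 = -2645/3364/(-2025) - 80166*1/181 = -2645/3364*(-1/2025) - 80166/181 = 529/1362420 - 80166/181 = -109219665971/246598020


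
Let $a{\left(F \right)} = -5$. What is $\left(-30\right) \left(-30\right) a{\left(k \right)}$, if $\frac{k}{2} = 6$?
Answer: $-4500$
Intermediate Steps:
$k = 12$ ($k = 2 \cdot 6 = 12$)
$\left(-30\right) \left(-30\right) a{\left(k \right)} = \left(-30\right) \left(-30\right) \left(-5\right) = 900 \left(-5\right) = -4500$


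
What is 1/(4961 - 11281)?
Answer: -1/6320 ≈ -0.00015823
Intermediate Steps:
1/(4961 - 11281) = 1/(-6320) = -1/6320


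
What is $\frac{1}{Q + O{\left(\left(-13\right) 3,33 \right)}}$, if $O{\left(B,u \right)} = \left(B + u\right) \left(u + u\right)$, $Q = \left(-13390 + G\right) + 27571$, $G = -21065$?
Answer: $- \frac{1}{7280} \approx -0.00013736$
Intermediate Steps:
$Q = -6884$ ($Q = \left(-13390 - 21065\right) + 27571 = -34455 + 27571 = -6884$)
$O{\left(B,u \right)} = 2 u \left(B + u\right)$ ($O{\left(B,u \right)} = \left(B + u\right) 2 u = 2 u \left(B + u\right)$)
$\frac{1}{Q + O{\left(\left(-13\right) 3,33 \right)}} = \frac{1}{-6884 + 2 \cdot 33 \left(\left(-13\right) 3 + 33\right)} = \frac{1}{-6884 + 2 \cdot 33 \left(-39 + 33\right)} = \frac{1}{-6884 + 2 \cdot 33 \left(-6\right)} = \frac{1}{-6884 - 396} = \frac{1}{-7280} = - \frac{1}{7280}$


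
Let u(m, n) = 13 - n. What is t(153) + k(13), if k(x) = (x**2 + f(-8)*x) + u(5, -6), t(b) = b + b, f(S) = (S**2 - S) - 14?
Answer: 1248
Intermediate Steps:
f(S) = -14 + S**2 - S
t(b) = 2*b
k(x) = 19 + x**2 + 58*x (k(x) = (x**2 + (-14 + (-8)**2 - 1*(-8))*x) + (13 - 1*(-6)) = (x**2 + (-14 + 64 + 8)*x) + (13 + 6) = (x**2 + 58*x) + 19 = 19 + x**2 + 58*x)
t(153) + k(13) = 2*153 + (19 + 13**2 + 58*13) = 306 + (19 + 169 + 754) = 306 + 942 = 1248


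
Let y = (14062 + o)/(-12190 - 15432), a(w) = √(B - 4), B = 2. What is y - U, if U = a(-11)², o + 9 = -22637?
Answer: 31914/13811 ≈ 2.3108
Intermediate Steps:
o = -22646 (o = -9 - 22637 = -22646)
a(w) = I*√2 (a(w) = √(2 - 4) = √(-2) = I*√2)
y = 4292/13811 (y = (14062 - 22646)/(-12190 - 15432) = -8584/(-27622) = -8584*(-1/27622) = 4292/13811 ≈ 0.31077)
U = -2 (U = (I*√2)² = -2)
y - U = 4292/13811 - 1*(-2) = 4292/13811 + 2 = 31914/13811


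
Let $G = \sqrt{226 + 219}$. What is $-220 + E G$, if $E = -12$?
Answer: $-220 - 12 \sqrt{445} \approx -473.14$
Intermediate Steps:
$G = \sqrt{445} \approx 21.095$
$-220 + E G = -220 - 12 \sqrt{445}$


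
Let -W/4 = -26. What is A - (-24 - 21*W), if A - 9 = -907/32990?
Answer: 73137923/32990 ≈ 2217.0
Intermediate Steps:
W = 104 (W = -4*(-26) = 104)
A = 296003/32990 (A = 9 - 907/32990 = 296003/32990 ≈ 8.9725)
A - (-24 - 21*W) = 296003/32990 - (-24 - 21*104) = 296003/32990 - (-24 - 2184) = 296003/32990 - 1*(-2208) = 296003/32990 + 2208 = 73137923/32990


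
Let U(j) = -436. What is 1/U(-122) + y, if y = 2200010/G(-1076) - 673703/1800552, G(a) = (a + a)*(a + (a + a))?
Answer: -1697307650795/28403164033296 ≈ -0.059758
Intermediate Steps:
G(a) = 6*a**2 (G(a) = (2*a)*(a + 2*a) = (2*a)*(3*a) = 6*a**2)
y = -14973970451/260579486544 (y = 2200010/((6*(-1076)**2)) - 673703/1800552 = 2200010/((6*1157776)) - 673703*1/1800552 = 2200010/6946656 - 673703/1800552 = 2200010*(1/6946656) - 673703/1800552 = 1100005/3473328 - 673703/1800552 = -14973970451/260579486544 ≈ -0.057464)
1/U(-122) + y = 1/(-436) - 14973970451/260579486544 = -1/436 - 14973970451/260579486544 = -1697307650795/28403164033296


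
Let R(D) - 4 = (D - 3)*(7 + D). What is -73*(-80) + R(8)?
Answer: 5919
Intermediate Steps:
R(D) = 4 + (-3 + D)*(7 + D) (R(D) = 4 + (D - 3)*(7 + D) = 4 + (-3 + D)*(7 + D))
-73*(-80) + R(8) = -73*(-80) + (-17 + 8² + 4*8) = 5840 + (-17 + 64 + 32) = 5840 + 79 = 5919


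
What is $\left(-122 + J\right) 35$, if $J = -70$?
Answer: $-6720$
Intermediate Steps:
$\left(-122 + J\right) 35 = \left(-122 - 70\right) 35 = \left(-192\right) 35 = -6720$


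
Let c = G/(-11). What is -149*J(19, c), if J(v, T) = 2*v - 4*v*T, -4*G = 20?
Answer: -5662/11 ≈ -514.73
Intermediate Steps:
G = -5 (G = -¼*20 = -5)
c = 5/11 (c = -5/(-11) = -5*(-1/11) = 5/11 ≈ 0.45455)
J(v, T) = 2*v - 4*T*v
-149*J(19, c) = -298*19*(1 - 2*5/11) = -298*19*(1 - 10/11) = -298*19/11 = -149*38/11 = -5662/11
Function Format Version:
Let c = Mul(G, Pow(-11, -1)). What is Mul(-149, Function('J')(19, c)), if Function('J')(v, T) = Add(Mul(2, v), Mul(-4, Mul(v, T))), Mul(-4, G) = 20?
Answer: Rational(-5662, 11) ≈ -514.73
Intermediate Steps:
G = -5 (G = Mul(Rational(-1, 4), 20) = -5)
c = Rational(5, 11) (c = Mul(-5, Pow(-11, -1)) = Mul(-5, Rational(-1, 11)) = Rational(5, 11) ≈ 0.45455)
Function('J')(v, T) = Add(Mul(2, v), Mul(-4, T, v)) (Function('J')(v, T) = Add(Mul(2, v), Mul(-4, Mul(T, v))) = Add(Mul(2, v), Mul(-4, T, v)))
Mul(-149, Function('J')(19, c)) = Mul(-149, Mul(2, 19, Add(1, Mul(-2, Rational(5, 11))))) = Mul(-149, Mul(2, 19, Add(1, Rational(-10, 11)))) = Mul(-149, Mul(2, 19, Rational(1, 11))) = Mul(-149, Rational(38, 11)) = Rational(-5662, 11)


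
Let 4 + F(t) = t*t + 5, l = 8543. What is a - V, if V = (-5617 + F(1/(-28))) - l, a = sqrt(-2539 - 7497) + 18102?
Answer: 25292623/784 + 2*I*sqrt(2509) ≈ 32261.0 + 100.18*I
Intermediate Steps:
F(t) = 1 + t**2 (F(t) = -4 + (t*t + 5) = -4 + (t**2 + 5) = -4 + (5 + t**2) = 1 + t**2)
a = 18102 + 2*I*sqrt(2509) (a = sqrt(-10036) + 18102 = 2*I*sqrt(2509) + 18102 = 18102 + 2*I*sqrt(2509) ≈ 18102.0 + 100.18*I)
V = -11100655/784 (V = (-5617 + (1 + (1/(-28))**2)) - 1*8543 = (-5617 + (1 + (-1/28)**2)) - 8543 = (-5617 + (1 + 1/784)) - 8543 = (-5617 + 785/784) - 8543 = -4402943/784 - 8543 = -11100655/784 ≈ -14159.)
a - V = (18102 + 2*I*sqrt(2509)) - 1*(-11100655/784) = (18102 + 2*I*sqrt(2509)) + 11100655/784 = 25292623/784 + 2*I*sqrt(2509)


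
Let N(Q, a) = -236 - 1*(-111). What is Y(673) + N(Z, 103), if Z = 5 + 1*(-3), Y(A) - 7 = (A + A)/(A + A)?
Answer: -117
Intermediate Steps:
Y(A) = 8 (Y(A) = 7 + (A + A)/(A + A) = 7 + (2*A)/((2*A)) = 7 + (2*A)*(1/(2*A)) = 7 + 1 = 8)
Z = 2 (Z = 5 - 3 = 2)
N(Q, a) = -125 (N(Q, a) = -236 + 111 = -125)
Y(673) + N(Z, 103) = 8 - 125 = -117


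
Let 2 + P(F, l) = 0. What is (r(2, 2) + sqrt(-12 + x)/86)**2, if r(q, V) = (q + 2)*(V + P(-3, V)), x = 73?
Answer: 61/7396 ≈ 0.0082477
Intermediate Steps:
P(F, l) = -2 (P(F, l) = -2 + 0 = -2)
r(q, V) = (-2 + V)*(2 + q) (r(q, V) = (q + 2)*(V - 2) = (2 + q)*(-2 + V) = (-2 + V)*(2 + q))
(r(2, 2) + sqrt(-12 + x)/86)**2 = ((-4 - 2*2 + 2*2 + 2*2) + sqrt(-12 + 73)/86)**2 = ((-4 - 4 + 4 + 4) + sqrt(61)*(1/86))**2 = (0 + sqrt(61)/86)**2 = (sqrt(61)/86)**2 = 61/7396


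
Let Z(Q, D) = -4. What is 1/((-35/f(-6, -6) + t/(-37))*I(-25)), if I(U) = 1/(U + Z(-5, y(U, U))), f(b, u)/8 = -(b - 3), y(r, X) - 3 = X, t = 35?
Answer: 77256/3815 ≈ 20.251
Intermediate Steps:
y(r, X) = 3 + X
f(b, u) = 24 - 8*b (f(b, u) = 8*(-(b - 3)) = 8*(-(-3 + b)) = 8*(3 - b) = 24 - 8*b)
I(U) = 1/(-4 + U) (I(U) = 1/(U - 4) = 1/(-4 + U))
1/((-35/f(-6, -6) + t/(-37))*I(-25)) = 1/((-35/(24 - 8*(-6)) + 35/(-37))/(-4 - 25)) = 1/((-35/(24 + 48) + 35*(-1/37))/(-29)) = 1/((-35/72 - 35/37)*(-1/29)) = 1/(-3815/2664*(-1/29)) = 1/(3815/77256) = 77256/3815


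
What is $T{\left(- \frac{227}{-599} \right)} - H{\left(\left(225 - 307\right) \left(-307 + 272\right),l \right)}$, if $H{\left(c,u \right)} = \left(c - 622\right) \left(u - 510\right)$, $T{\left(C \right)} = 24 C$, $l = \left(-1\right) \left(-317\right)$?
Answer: $\frac{259889984}{599} \approx 4.3387 \cdot 10^{5}$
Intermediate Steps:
$l = 317$
$H{\left(c,u \right)} = \left(-622 + c\right) \left(-510 + u\right)$
$T{\left(- \frac{227}{-599} \right)} - H{\left(\left(225 - 307\right) \left(-307 + 272\right),l \right)} = 24 \left(- \frac{227}{-599}\right) - \left(317220 - 197174 - 510 \left(225 - 307\right) \left(-307 + 272\right) + \left(225 - 307\right) \left(-307 + 272\right) 317\right) = 24 \left(\left(-227\right) \left(- \frac{1}{599}\right)\right) - \left(317220 - 197174 - 510 \left(\left(-82\right) \left(-35\right)\right) + \left(-82\right) \left(-35\right) 317\right) = 24 \cdot \frac{227}{599} - \left(317220 - 197174 - 1463700 + 2870 \cdot 317\right) = \frac{5448}{599} - \left(317220 - 197174 - 1463700 + 909790\right) = \frac{5448}{599} - -433864 = \frac{5448}{599} + 433864 = \frac{259889984}{599}$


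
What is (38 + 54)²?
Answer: 8464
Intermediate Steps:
(38 + 54)² = 92² = 8464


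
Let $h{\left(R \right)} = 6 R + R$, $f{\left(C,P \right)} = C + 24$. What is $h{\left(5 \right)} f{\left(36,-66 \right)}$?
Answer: $2100$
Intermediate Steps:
$f{\left(C,P \right)} = 24 + C$
$h{\left(R \right)} = 7 R$
$h{\left(5 \right)} f{\left(36,-66 \right)} = 7 \cdot 5 \left(24 + 36\right) = 35 \cdot 60 = 2100$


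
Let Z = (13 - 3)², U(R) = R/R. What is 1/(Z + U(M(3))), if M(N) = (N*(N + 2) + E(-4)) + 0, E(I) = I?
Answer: 1/101 ≈ 0.0099010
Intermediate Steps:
M(N) = -4 + N*(2 + N) (M(N) = (N*(N + 2) - 4) + 0 = (N*(2 + N) - 4) + 0 = (-4 + N*(2 + N)) + 0 = -4 + N*(2 + N))
U(R) = 1
Z = 100 (Z = 10² = 100)
1/(Z + U(M(3))) = 1/(100 + 1) = 1/101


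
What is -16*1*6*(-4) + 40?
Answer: 424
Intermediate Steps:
-16*1*6*(-4) + 40 = -96*(-4) + 40 = -16*(-24) + 40 = 384 + 40 = 424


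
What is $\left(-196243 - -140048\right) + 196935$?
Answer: $140740$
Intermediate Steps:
$\left(-196243 - -140048\right) + 196935 = \left(-196243 + 140048\right) + 196935 = -56195 + 196935 = 140740$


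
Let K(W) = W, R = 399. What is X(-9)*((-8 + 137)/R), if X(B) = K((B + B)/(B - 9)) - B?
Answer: 430/133 ≈ 3.2331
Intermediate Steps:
X(B) = -B + 2*B/(-9 + B) (X(B) = (B + B)/(B - 9) - B = (2*B)/(-9 + B) - B = 2*B/(-9 + B) - B = -B + 2*B/(-9 + B))
X(-9)*((-8 + 137)/R) = (-9*(11 - 1*(-9))/(-9 - 9))*((-8 + 137)/399) = (-9*(11 + 9)/(-18))*(129*(1/399)) = -9*(-1/18)*20*(43/133) = 10*(43/133) = 430/133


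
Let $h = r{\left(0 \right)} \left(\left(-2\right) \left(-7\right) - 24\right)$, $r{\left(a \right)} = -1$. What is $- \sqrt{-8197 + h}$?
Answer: $- i \sqrt{8187} \approx - 90.482 i$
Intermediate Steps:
$h = 10$ ($h = - (\left(-2\right) \left(-7\right) - 24) = - (14 - 24) = \left(-1\right) \left(-10\right) = 10$)
$- \sqrt{-8197 + h} = - \sqrt{-8197 + 10} = - \sqrt{-8187} = - i \sqrt{8187}$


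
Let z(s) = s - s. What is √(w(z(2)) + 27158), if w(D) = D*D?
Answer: √27158 ≈ 164.80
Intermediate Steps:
z(s) = 0
w(D) = D²
√(w(z(2)) + 27158) = √(0² + 27158) = √(0 + 27158) = √27158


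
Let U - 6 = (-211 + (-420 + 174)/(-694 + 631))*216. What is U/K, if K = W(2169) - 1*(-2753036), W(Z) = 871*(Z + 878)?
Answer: -313086/37848811 ≈ -0.0082720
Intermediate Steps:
U = -313086/7 (U = 6 + (-211 + (-420 + 174)/(-694 + 631))*216 = 6 + (-211 - 246/(-63))*216 = 6 + (-211 - 246*(-1/63))*216 = 6 + (-211 + 82/21)*216 = 6 - 4349/21*216 = 6 - 313128/7 = -313086/7 ≈ -44727.)
W(Z) = 764738 + 871*Z (W(Z) = 871*(878 + Z) = 764738 + 871*Z)
K = 5406973 (K = (764738 + 871*2169) - 1*(-2753036) = (764738 + 1889199) + 2753036 = 2653937 + 2753036 = 5406973)
U/K = -313086/7/5406973 = -313086/7*1/5406973 = -313086/37848811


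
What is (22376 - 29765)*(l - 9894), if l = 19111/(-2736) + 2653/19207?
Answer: 427160544015797/5838928 ≈ 7.3157e+7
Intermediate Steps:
l = -359806369/52550352 (l = 19111*(-1/2736) + 2653*(1/19207) = -19111/2736 + 2653/19207 = -359806369/52550352 ≈ -6.8469)
(22376 - 29765)*(l - 9894) = (22376 - 29765)*(-359806369/52550352 - 9894) = -7389*(-520292989057/52550352) = 427160544015797/5838928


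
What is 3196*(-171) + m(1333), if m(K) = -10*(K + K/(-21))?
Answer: -11743436/21 ≈ -5.5921e+5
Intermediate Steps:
m(K) = -200*K/21 (m(K) = -10*(K + K*(-1/21)) = -10*(K - K/21) = -200*K/21)
3196*(-171) + m(1333) = 3196*(-171) - 200/21*1333 = -546516 - 266600/21 = -11743436/21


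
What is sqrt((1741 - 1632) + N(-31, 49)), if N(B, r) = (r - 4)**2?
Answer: sqrt(2134) ≈ 46.195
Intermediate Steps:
N(B, r) = (-4 + r)**2
sqrt((1741 - 1632) + N(-31, 49)) = sqrt((1741 - 1632) + (-4 + 49)**2) = sqrt(109 + 45**2) = sqrt(109 + 2025) = sqrt(2134)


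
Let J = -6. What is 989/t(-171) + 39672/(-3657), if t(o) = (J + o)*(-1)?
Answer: -1135057/215763 ≈ -5.2607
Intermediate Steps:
t(o) = 6 - o (t(o) = (-6 + o)*(-1) = 6 - o)
989/t(-171) + 39672/(-3657) = 989/(6 - 1*(-171)) + 39672/(-3657) = 989/(6 + 171) + 39672*(-1/3657) = 989/177 - 13224/1219 = -1135057/215763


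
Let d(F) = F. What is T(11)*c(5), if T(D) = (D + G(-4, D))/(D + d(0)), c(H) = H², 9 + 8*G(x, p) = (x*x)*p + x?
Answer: 6275/88 ≈ 71.307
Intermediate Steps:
G(x, p) = -9/8 + x/8 + p*x²/8 (G(x, p) = -9/8 + ((x*x)*p + x)/8 = -9/8 + (x²*p + x)/8 = -9/8 + (p*x² + x)/8 = -9/8 + (x + p*x²)/8 = -9/8 + (x/8 + p*x²/8) = -9/8 + x/8 + p*x²/8)
T(D) = (-13/8 + 3*D)/D (T(D) = (D + (-9/8 + (⅛)*(-4) + (⅛)*D*(-4)²))/(D + 0) = (D + (-9/8 - ½ + (⅛)*D*16))/D = (D + (-9/8 - ½ + 2*D))/D = (D + (-13/8 + 2*D))/D = (-13/8 + 3*D)/D)
T(11)*c(5) = (3 - 13/8/11)*5² = (3 - 13/8*1/11)*25 = (3 - 13/88)*25 = (251/88)*25 = 6275/88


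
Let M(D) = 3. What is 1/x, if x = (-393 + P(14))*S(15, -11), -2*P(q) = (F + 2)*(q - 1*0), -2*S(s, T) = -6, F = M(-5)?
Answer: -1/1284 ≈ -0.00077882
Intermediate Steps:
F = 3
S(s, T) = 3 (S(s, T) = -½*(-6) = 3)
P(q) = -5*q/2 (P(q) = -(3 + 2)*(q - 1*0)/2 = -5*(q + 0)/2 = -5*q/2)
x = -1284 (x = (-393 - 5/2*14)*3 = (-393 - 35)*3 = -428*3 = -1284)
1/x = 1/(-1284) = -1/1284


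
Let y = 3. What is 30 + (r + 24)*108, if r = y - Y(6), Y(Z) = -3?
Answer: 3270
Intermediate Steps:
r = 6 (r = 3 - 1*(-3) = 3 + 3 = 6)
30 + (r + 24)*108 = 30 + (6 + 24)*108 = 30 + 30*108 = 30 + 3240 = 3270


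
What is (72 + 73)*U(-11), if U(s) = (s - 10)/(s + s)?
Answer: 3045/22 ≈ 138.41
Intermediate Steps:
U(s) = (-10 + s)/(2*s) (U(s) = (-10 + s)/((2*s)) = (-10 + s)*(1/(2*s)) = (-10 + s)/(2*s))
(72 + 73)*U(-11) = (72 + 73)*((½)*(-10 - 11)/(-11)) = 145*((½)*(-1/11)*(-21)) = 145*(21/22) = 3045/22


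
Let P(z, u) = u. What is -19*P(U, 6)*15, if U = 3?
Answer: -1710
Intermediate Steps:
-19*P(U, 6)*15 = -19*6*15 = -114*15 = -1710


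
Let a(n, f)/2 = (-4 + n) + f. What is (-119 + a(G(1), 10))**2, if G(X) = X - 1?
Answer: 11449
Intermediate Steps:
G(X) = -1 + X
a(n, f) = -8 + 2*f + 2*n (a(n, f) = 2*((-4 + n) + f) = 2*(-4 + f + n) = -8 + 2*f + 2*n)
(-119 + a(G(1), 10))**2 = (-119 + (-8 + 2*10 + 2*(-1 + 1)))**2 = (-119 + (-8 + 20 + 2*0))**2 = (-119 + (-8 + 20 + 0))**2 = (-119 + 12)**2 = (-107)**2 = 11449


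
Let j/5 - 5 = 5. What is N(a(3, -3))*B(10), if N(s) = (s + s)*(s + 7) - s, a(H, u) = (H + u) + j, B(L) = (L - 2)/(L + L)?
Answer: 2260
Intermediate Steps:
j = 50 (j = 25 + 5*5 = 25 + 25 = 50)
B(L) = (-2 + L)/(2*L) (B(L) = (-2 + L)/((2*L)) = (-2 + L)*(1/(2*L)) = (-2 + L)/(2*L))
a(H, u) = 50 + H + u (a(H, u) = (H + u) + 50 = 50 + H + u)
N(s) = -s + 2*s*(7 + s) (N(s) = (2*s)*(7 + s) - s = 2*s*(7 + s) - s = -s + 2*s*(7 + s))
N(a(3, -3))*B(10) = ((50 + 3 - 3)*(13 + 2*(50 + 3 - 3)))*((½)*(-2 + 10)/10) = (50*(13 + 2*50))*((½)*(⅒)*8) = (50*(13 + 100))*(⅖) = (50*113)*(⅖) = 5650*(⅖) = 2260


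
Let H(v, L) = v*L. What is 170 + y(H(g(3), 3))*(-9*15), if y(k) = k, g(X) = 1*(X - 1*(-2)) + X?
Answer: -3070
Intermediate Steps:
g(X) = 2 + 2*X (g(X) = 1*(X + 2) + X = 1*(2 + X) + X = (2 + X) + X = 2 + 2*X)
H(v, L) = L*v
170 + y(H(g(3), 3))*(-9*15) = 170 + (3*(2 + 2*3))*(-9*15) = 170 + (3*(2 + 6))*(-135) = 170 + (3*8)*(-135) = 170 + 24*(-135) = 170 - 3240 = -3070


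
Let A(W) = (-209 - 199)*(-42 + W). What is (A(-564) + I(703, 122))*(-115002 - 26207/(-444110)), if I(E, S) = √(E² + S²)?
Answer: -6313911849095112/222055 - 51073512013*√509093/444110 ≈ -2.8516e+10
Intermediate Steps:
A(W) = 17136 - 408*W (A(W) = -408*(-42 + W) = 17136 - 408*W)
(A(-564) + I(703, 122))*(-115002 - 26207/(-444110)) = ((17136 - 408*(-564)) + √(703² + 122²))*(-115002 - 26207/(-444110)) = ((17136 + 230112) + √(494209 + 14884))*(-115002 - 26207*(-1/444110)) = (247248 + √509093)*(-115002 + 26207/444110) = (247248 + √509093)*(-51073512013/444110) = -6313911849095112/222055 - 51073512013*√509093/444110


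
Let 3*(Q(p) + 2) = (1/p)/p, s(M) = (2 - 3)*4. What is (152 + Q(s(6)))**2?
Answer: 51854401/2304 ≈ 22506.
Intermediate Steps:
s(M) = -4 (s(M) = -1*4 = -4)
Q(p) = -2 + 1/(3*p**2) (Q(p) = -2 + ((1/p)/p)/3 = -2 + (1/(p*p))/3 = -2 + 1/(3*p**2))
(152 + Q(s(6)))**2 = (152 + (-2 + (1/3)/(-4)**2))**2 = (152 + (-2 + (1/3)*(1/16)))**2 = (152 + (-2 + 1/48))**2 = (152 - 95/48)**2 = (7201/48)**2 = 51854401/2304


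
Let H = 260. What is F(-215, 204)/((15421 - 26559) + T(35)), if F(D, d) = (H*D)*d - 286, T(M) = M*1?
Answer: 11403886/11103 ≈ 1027.1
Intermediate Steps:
T(M) = M
F(D, d) = -286 + 260*D*d (F(D, d) = (260*D)*d - 286 = 260*D*d - 286 = -286 + 260*D*d)
F(-215, 204)/((15421 - 26559) + T(35)) = (-286 + 260*(-215)*204)/((15421 - 26559) + 35) = (-286 - 11403600)/(-11138 + 35) = -11403886/(-11103) = -11403886*(-1/11103) = 11403886/11103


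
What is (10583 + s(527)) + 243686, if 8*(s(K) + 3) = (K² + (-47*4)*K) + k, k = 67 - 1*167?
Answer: 2212681/8 ≈ 2.7659e+5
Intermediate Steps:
k = -100 (k = 67 - 167 = -100)
s(K) = -31/2 - 47*K/2 + K²/8 (s(K) = -3 + ((K² + (-47*4)*K) - 100)/8 = -3 + ((K² - 188*K) - 100)/8 = -3 + (-100 + K² - 188*K)/8 = -3 + (-25/2 - 47*K/2 + K²/8) = -31/2 - 47*K/2 + K²/8)
(10583 + s(527)) + 243686 = (10583 + (-31/2 - 47/2*527 + (⅛)*527²)) + 243686 = (10583 + (-31/2 - 24769/2 + (⅛)*277729)) + 243686 = (10583 + (-31/2 - 24769/2 + 277729/8)) + 243686 = (10583 + 178529/8) + 243686 = 263193/8 + 243686 = 2212681/8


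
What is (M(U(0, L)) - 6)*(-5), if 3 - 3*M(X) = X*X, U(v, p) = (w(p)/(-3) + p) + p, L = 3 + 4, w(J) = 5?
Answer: 7520/27 ≈ 278.52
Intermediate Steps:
L = 7
U(v, p) = -5/3 + 2*p (U(v, p) = (5/(-3) + p) + p = (5*(-⅓) + p) + p = (-5/3 + p) + p = -5/3 + 2*p)
M(X) = 1 - X²/3 (M(X) = 1 - X*X/3 = 1 - X²/3)
(M(U(0, L)) - 6)*(-5) = ((1 - (-5/3 + 2*7)²/3) - 6)*(-5) = ((1 - (-5/3 + 14)²/3) - 6)*(-5) = ((1 - (37/3)²/3) - 6)*(-5) = ((1 - ⅓*1369/9) - 6)*(-5) = ((1 - 1369/27) - 6)*(-5) = (-1342/27 - 6)*(-5) = -1504/27*(-5) = 7520/27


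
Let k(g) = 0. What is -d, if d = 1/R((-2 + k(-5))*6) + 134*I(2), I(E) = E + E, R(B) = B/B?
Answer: -537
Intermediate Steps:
R(B) = 1
I(E) = 2*E
d = 537 (d = 1/1 + 134*(2*2) = 1 + 134*4 = 1 + 536 = 537)
-d = -1*537 = -537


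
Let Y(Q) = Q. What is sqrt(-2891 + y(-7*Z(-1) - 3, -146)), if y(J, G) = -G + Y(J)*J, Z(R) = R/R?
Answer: 23*I*sqrt(5) ≈ 51.43*I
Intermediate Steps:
Z(R) = 1
y(J, G) = J**2 - G (y(J, G) = -G + J*J = -G + J**2 = J**2 - G)
sqrt(-2891 + y(-7*Z(-1) - 3, -146)) = sqrt(-2891 + ((-7*1 - 3)**2 - 1*(-146))) = sqrt(-2891 + ((-7 - 3)**2 + 146)) = sqrt(-2891 + ((-10)**2 + 146)) = sqrt(-2891 + (100 + 146)) = sqrt(-2891 + 246) = sqrt(-2645) = 23*I*sqrt(5)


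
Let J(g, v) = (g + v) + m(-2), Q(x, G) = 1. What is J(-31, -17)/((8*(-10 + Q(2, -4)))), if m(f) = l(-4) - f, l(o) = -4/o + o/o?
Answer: 11/18 ≈ 0.61111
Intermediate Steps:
l(o) = 1 - 4/o (l(o) = -4/o + 1 = 1 - 4/o)
m(f) = 2 - f (m(f) = (-4 - 4)/(-4) - f = -¼*(-8) - f = 2 - f)
J(g, v) = 4 + g + v (J(g, v) = (g + v) + (2 - 1*(-2)) = (g + v) + (2 + 2) = (g + v) + 4 = 4 + g + v)
J(-31, -17)/((8*(-10 + Q(2, -4)))) = (4 - 31 - 17)/((8*(-10 + 1))) = -44/(8*(-9)) = -44/(-72) = -44*(-1/72) = 11/18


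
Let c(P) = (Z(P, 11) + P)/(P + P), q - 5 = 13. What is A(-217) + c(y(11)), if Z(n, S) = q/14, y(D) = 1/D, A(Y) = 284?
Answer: 2041/7 ≈ 291.57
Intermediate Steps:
q = 18 (q = 5 + 13 = 18)
Z(n, S) = 9/7 (Z(n, S) = 18/14 = 18*(1/14) = 9/7)
c(P) = (9/7 + P)/(2*P) (c(P) = (9/7 + P)/(P + P) = (9/7 + P)/((2*P)) = (9/7 + P)*(1/(2*P)) = (9/7 + P)/(2*P))
A(-217) + c(y(11)) = 284 + (9 + 7/11)/(14*(1/11)) = 284 + (9 + 7*(1/11))/(14*(1/11)) = 284 + (1/14)*11*(9 + 7/11) = 284 + (1/14)*11*(106/11) = 284 + 53/7 = 2041/7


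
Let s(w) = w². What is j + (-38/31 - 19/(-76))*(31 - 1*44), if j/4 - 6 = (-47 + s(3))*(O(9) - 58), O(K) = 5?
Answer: 1003493/124 ≈ 8092.7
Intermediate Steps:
j = 8080 (j = 24 + 4*((-47 + 3²)*(5 - 58)) = 24 + 4*((-47 + 9)*(-53)) = 24 + 4*(-38*(-53)) = 24 + 4*2014 = 24 + 8056 = 8080)
j + (-38/31 - 19/(-76))*(31 - 1*44) = 8080 + (-38/31 - 19/(-76))*(31 - 1*44) = 8080 + (-38*1/31 - 19*(-1/76))*(31 - 44) = 8080 + (-38/31 + ¼)*(-13) = 8080 - 121/124*(-13) = 8080 + 1573/124 = 1003493/124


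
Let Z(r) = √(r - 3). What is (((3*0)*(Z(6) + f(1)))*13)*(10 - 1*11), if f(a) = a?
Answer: 0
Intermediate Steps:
Z(r) = √(-3 + r)
(((3*0)*(Z(6) + f(1)))*13)*(10 - 1*11) = (((3*0)*(√(-3 + 6) + 1))*13)*(10 - 1*11) = ((0*(√3 + 1))*13)*(10 - 11) = ((0*(1 + √3))*13)*(-1) = (0*13)*(-1) = 0*(-1) = 0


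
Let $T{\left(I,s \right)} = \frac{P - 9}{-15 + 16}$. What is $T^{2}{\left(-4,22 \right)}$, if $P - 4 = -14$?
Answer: $361$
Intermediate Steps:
$P = -10$ ($P = 4 - 14 = -10$)
$T{\left(I,s \right)} = -19$ ($T{\left(I,s \right)} = \frac{-10 - 9}{-15 + 16} = - \frac{19}{1} = \left(-19\right) 1 = -19$)
$T^{2}{\left(-4,22 \right)} = \left(-19\right)^{2} = 361$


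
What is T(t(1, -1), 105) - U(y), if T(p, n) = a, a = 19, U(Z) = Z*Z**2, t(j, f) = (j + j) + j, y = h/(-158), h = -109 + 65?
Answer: 9357093/493039 ≈ 18.978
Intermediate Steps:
h = -44
y = 22/79 (y = -44/(-158) = -44*(-1/158) = 22/79 ≈ 0.27848)
t(j, f) = 3*j (t(j, f) = 2*j + j = 3*j)
U(Z) = Z**3
T(p, n) = 19
T(t(1, -1), 105) - U(y) = 19 - (22/79)**3 = 19 - 1*10648/493039 = 19 - 10648/493039 = 9357093/493039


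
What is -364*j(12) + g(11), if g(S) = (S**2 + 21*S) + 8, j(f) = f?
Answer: -4008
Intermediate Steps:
g(S) = 8 + S**2 + 21*S
-364*j(12) + g(11) = -364*12 + (8 + 11**2 + 21*11) = -4368 + (8 + 121 + 231) = -4368 + 360 = -4008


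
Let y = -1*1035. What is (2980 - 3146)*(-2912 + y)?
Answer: 655202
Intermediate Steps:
y = -1035
(2980 - 3146)*(-2912 + y) = (2980 - 3146)*(-2912 - 1035) = -166*(-3947) = 655202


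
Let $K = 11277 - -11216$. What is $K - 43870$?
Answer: $-21377$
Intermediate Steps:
$K = 22493$ ($K = 11277 + 11216 = 22493$)
$K - 43870 = 22493 - 43870 = -21377$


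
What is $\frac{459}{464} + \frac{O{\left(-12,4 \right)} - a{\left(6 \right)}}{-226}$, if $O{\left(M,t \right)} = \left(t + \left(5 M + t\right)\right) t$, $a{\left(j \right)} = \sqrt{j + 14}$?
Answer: $\frac{100123}{52432} + \frac{\sqrt{5}}{113} \approx 1.9294$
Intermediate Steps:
$a{\left(j \right)} = \sqrt{14 + j}$
$O{\left(M,t \right)} = t \left(2 t + 5 M\right)$ ($O{\left(M,t \right)} = \left(t + \left(t + 5 M\right)\right) t = \left(2 t + 5 M\right) t = t \left(2 t + 5 M\right)$)
$\frac{459}{464} + \frac{O{\left(-12,4 \right)} - a{\left(6 \right)}}{-226} = \frac{459}{464} + \frac{4 \left(2 \cdot 4 + 5 \left(-12\right)\right) - \sqrt{14 + 6}}{-226} = 459 \cdot \frac{1}{464} + \left(4 \left(8 - 60\right) - \sqrt{20}\right) \left(- \frac{1}{226}\right) = \frac{459}{464} + \left(4 \left(-52\right) - 2 \sqrt{5}\right) \left(- \frac{1}{226}\right) = \frac{459}{464} + \left(-208 - 2 \sqrt{5}\right) \left(- \frac{1}{226}\right) = \frac{459}{464} + \left(\frac{104}{113} + \frac{\sqrt{5}}{113}\right) = \frac{100123}{52432} + \frac{\sqrt{5}}{113}$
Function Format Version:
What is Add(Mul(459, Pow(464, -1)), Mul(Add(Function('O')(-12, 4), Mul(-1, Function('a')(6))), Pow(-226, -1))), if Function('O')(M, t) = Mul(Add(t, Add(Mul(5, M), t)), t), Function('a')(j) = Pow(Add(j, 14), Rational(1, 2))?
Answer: Add(Rational(100123, 52432), Mul(Rational(1, 113), Pow(5, Rational(1, 2)))) ≈ 1.9294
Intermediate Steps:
Function('a')(j) = Pow(Add(14, j), Rational(1, 2))
Function('O')(M, t) = Mul(t, Add(Mul(2, t), Mul(5, M))) (Function('O')(M, t) = Mul(Add(t, Add(t, Mul(5, M))), t) = Mul(Add(Mul(2, t), Mul(5, M)), t) = Mul(t, Add(Mul(2, t), Mul(5, M))))
Add(Mul(459, Pow(464, -1)), Mul(Add(Function('O')(-12, 4), Mul(-1, Function('a')(6))), Pow(-226, -1))) = Add(Mul(459, Pow(464, -1)), Mul(Add(Mul(4, Add(Mul(2, 4), Mul(5, -12))), Mul(-1, Pow(Add(14, 6), Rational(1, 2)))), Pow(-226, -1))) = Add(Mul(459, Rational(1, 464)), Mul(Add(Mul(4, Add(8, -60)), Mul(-1, Pow(20, Rational(1, 2)))), Rational(-1, 226))) = Add(Rational(459, 464), Mul(Add(Mul(4, -52), Mul(-1, Mul(2, Pow(5, Rational(1, 2))))), Rational(-1, 226))) = Add(Rational(459, 464), Mul(Add(-208, Mul(-2, Pow(5, Rational(1, 2)))), Rational(-1, 226))) = Add(Rational(459, 464), Add(Rational(104, 113), Mul(Rational(1, 113), Pow(5, Rational(1, 2))))) = Add(Rational(100123, 52432), Mul(Rational(1, 113), Pow(5, Rational(1, 2))))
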